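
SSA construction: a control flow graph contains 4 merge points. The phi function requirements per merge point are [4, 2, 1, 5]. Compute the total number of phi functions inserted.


Total phi functions = sum of phi functions at each join node
= 4 + 2 + 1 + 5 = 12

12


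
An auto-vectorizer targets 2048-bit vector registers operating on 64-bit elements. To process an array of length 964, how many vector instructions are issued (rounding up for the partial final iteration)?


Width = 2048 / 64 = 32 elements per vector op
Iterations = ceil(964 / 32) = 31

31


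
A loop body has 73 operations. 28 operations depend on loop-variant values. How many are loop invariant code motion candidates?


Invariant candidates = total - loop-dependent
= 73 - 28 = 45

45


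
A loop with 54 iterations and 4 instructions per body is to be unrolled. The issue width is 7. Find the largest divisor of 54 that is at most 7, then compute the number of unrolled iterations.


Largest divisor of 54 <= 7 is 6
New iterations = 54 / 6 = 9

9


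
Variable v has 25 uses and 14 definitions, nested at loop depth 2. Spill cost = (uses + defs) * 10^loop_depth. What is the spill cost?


uses + defs = 25 + 14 = 39
10^2 = 100
Spill cost = 39 * 100 = 3900

3900


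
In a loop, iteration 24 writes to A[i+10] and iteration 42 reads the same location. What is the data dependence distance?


Distance = read iteration - write iteration
= 42 - 24 = 18

18


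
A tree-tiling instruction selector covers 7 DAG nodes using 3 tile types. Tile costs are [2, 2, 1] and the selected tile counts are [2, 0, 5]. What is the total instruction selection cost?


Total cost = sum(count_i * cost_i)
= 2*2 + 0*2 + 5*1
= 9

9


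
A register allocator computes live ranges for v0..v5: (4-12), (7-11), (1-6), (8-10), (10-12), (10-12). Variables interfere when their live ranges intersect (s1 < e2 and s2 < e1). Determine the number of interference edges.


Check all pairs for overlapping intervals.
Two intervals (s1,e1) and (s2,e2) overlap if s1 < e2 and s2 < e1.
v0 (4-12) vs v1..v5: overlaps v1, v2, v3, v4, v5 -> 5
v1 (7-11) vs v2..v5: overlaps v3, v4, v5 -> 3
v2 (1-6) vs v3..v5: overlaps none -> 0
v3 (8-10) vs v4..v5: overlaps none -> 0
v4 (10-12) vs v5: overlaps v5 -> 1
Total overlapping pairs = 5 + 3 + 0 + 0 + 1 = 9

9


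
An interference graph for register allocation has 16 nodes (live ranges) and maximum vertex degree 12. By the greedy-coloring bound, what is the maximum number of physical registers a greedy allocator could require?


Greedy coloring never needs more than (max_degree + 1) colors: when coloring a vertex, at most max_degree neighbors are already colored.
Upper bound = 12 + 1 = 13

13


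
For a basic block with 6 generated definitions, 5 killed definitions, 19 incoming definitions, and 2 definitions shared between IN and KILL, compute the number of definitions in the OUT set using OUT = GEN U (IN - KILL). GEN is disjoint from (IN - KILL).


IN - KILL: 19 - 2 = 17 surviving definitions
OUT = GEN + surviving = 6 + 17 = 23

23


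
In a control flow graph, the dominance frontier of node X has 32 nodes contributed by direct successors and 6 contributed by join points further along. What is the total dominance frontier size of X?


DF(X) = direct successor contributions + join point contributions
= 32 + 6 = 38

38


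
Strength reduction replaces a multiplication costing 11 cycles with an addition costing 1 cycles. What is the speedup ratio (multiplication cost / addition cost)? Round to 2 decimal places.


Ratio = mult_cost / add_cost = 11 / 1 = 11.0

11.0


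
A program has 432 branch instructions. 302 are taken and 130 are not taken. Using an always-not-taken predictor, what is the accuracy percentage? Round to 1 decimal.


Predictor: always-not-taken
Correct predictions = 130
Accuracy = 130 / 432 * 100 = 30.1%

30.1


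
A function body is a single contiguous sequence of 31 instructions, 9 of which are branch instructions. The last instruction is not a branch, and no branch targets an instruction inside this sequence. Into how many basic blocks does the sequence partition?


With no in-sequence branch targets, the leaders are the first instruction plus the instruction after each branch.
Number of basic blocks = branches + 1
= 9 + 1 = 10

10


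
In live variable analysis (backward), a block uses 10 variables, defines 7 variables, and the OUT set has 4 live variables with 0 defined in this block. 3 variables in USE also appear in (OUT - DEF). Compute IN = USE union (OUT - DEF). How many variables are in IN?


OUT - DEF: 4 - 0 = 4
|IN| = |USE| + |OUT - DEF| - |USE ∩ (OUT - DEF)| = 10 + 4 - 3 = 11

11


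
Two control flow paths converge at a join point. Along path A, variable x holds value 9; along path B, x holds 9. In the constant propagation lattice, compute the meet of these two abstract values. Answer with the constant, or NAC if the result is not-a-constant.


Meet operation: if both paths give the same constant, result is that constant; if they differ, result is NAC (not-a-constant).
Path A: 9, Path B: 9 -> equal
Result: constant -> 9

9


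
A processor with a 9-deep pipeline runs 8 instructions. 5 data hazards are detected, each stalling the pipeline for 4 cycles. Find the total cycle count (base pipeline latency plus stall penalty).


Base cycles = 9 + 8 - 1 = 16
Total stalls = 5 * 4 = 20
Total = 16 + 20 = 36

36


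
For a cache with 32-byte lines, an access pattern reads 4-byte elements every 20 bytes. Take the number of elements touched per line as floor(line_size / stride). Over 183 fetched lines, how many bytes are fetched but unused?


Elements per line = floor(32 / 20) = 1
Bytes used per line = 1 * 4 = 4
Wasted per line = 32 - 4 = 28
Total wasted = 28 * 183 = 5124

5124


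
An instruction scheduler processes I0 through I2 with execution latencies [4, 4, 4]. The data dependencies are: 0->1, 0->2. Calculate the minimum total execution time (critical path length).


Compute longest path through dependency graph: dist(Ik) = max over predecessors of dist + latency(Ik).
dist(I0) = latency 4 = 4
dist(I1) = dist(I0) + 4 = 4 + 4 = 8
dist(I2) = dist(I0) + 4 = 4 + 4 = 8
Critical path = max dist = 8

8


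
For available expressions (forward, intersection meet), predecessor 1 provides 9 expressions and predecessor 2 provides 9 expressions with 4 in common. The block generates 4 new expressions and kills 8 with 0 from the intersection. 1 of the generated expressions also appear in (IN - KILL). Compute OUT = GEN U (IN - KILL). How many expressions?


IN = intersection of predecessors = 4
IN - KILL = 4 - 0 = 4
|OUT| = |GEN| + |IN - KILL| - |GEN ∩ (IN - KILL)| = 4 + 4 - 1 = 7

7


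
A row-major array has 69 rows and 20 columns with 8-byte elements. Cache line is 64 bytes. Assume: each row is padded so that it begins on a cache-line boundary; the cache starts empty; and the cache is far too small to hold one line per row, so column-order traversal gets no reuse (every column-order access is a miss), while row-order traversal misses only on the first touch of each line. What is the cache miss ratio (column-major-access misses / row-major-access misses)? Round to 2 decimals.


Each row occupies 20 * 8 = 160 bytes and starts on a line boundary, so it spans ceil(160 / 64) = 3 cache lines.
Row-major traversal misses (one per line touched): 69 * ceil(20 * 8 / 64) = 207
Column-major traversal misses (no reuse, every access misses): 69 * 20 = 1380
Ratio = 1380 / 207 = 6.67

6.67


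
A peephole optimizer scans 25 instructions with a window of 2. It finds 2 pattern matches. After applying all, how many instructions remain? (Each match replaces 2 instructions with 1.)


Each match removes 1 instructions.
Total removed = 2 * 1 = 2
Remaining = 25 - 2 = 23

23


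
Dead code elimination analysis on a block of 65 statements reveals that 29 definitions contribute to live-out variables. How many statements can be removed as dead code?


Dead code = total statements - live definitions
= 65 - 29 = 36

36


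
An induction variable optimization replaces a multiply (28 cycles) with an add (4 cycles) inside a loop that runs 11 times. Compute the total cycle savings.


Per-iteration saving = 28 - 4 = 24
Total saved = 11 * 24 = 264

264


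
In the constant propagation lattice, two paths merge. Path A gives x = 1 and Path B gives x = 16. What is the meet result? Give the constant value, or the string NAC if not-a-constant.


Meet operation: if both paths give the same constant, result is that constant; if they differ, result is NAC (not-a-constant).
Path A: 1, Path B: 16 -> differ
Result: not-a-constant -> NAC

NAC


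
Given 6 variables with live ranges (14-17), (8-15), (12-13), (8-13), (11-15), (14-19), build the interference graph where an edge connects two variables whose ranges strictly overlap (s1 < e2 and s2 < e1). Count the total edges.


Check all pairs for overlapping intervals.
Two intervals (s1,e1) and (s2,e2) overlap if s1 < e2 and s2 < e1.
v0 (14-17) vs v1..v5: overlaps v1, v4, v5 -> 3
v1 (8-15) vs v2..v5: overlaps v2, v3, v4, v5 -> 4
v2 (12-13) vs v3..v5: overlaps v3, v4 -> 2
v3 (8-13) vs v4..v5: overlaps v4 -> 1
v4 (11-15) vs v5: overlaps v5 -> 1
Total overlapping pairs = 3 + 4 + 2 + 1 + 1 = 11

11


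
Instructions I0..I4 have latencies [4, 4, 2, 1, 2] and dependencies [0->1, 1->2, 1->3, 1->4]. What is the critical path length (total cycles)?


Compute longest path through dependency graph: dist(Ik) = max over predecessors of dist + latency(Ik).
dist(I0) = latency 4 = 4
dist(I1) = dist(I0) + 4 = 4 + 4 = 8
dist(I2) = dist(I1) + 2 = 8 + 2 = 10
dist(I3) = dist(I1) + 1 = 8 + 1 = 9
dist(I4) = dist(I1) + 2 = 8 + 2 = 10
Critical path = max dist = 10

10


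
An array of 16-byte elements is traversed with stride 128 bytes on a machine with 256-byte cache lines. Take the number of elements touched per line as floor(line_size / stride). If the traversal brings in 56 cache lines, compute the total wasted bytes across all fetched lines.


Elements per line = floor(256 / 128) = 2
Bytes used per line = 2 * 16 = 32
Wasted per line = 256 - 32 = 224
Total wasted = 224 * 56 = 12544

12544


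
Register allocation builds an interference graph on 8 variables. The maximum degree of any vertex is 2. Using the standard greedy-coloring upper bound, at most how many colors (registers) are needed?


Greedy coloring never needs more than (max_degree + 1) colors: when coloring a vertex, at most max_degree neighbors are already colored.
Upper bound = 2 + 1 = 3

3


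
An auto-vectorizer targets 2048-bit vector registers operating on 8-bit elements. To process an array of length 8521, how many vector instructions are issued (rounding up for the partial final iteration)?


Width = 2048 / 8 = 256 elements per vector op
Iterations = ceil(8521 / 256) = 34

34


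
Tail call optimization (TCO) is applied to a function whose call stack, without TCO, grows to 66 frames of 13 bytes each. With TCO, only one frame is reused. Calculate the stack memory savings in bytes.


Without TCO: 66 * 13 = 858 bytes
With TCO: reuse 1 frame = 13 bytes
Savings = 858 - 13 = 845

845


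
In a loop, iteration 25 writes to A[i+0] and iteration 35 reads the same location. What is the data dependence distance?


Distance = read iteration - write iteration
= 35 - 25 = 10

10


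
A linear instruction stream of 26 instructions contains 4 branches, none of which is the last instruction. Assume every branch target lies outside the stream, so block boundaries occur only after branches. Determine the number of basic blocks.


With no in-sequence branch targets, the leaders are the first instruction plus the instruction after each branch.
Number of basic blocks = branches + 1
= 4 + 1 = 5

5


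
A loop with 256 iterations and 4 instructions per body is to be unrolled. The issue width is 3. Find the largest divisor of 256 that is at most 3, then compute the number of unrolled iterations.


Largest divisor of 256 <= 3 is 2
New iterations = 256 / 2 = 128

128


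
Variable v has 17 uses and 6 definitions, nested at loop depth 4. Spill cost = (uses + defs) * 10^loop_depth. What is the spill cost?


uses + defs = 17 + 6 = 23
10^4 = 10000
Spill cost = 23 * 10000 = 230000

230000


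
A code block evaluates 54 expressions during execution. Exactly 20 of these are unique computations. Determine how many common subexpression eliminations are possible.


CSE count = total expressions - unique expressions
= 54 - 20 = 34

34


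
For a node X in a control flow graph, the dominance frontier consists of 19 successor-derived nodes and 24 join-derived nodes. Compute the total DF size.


DF(X) = direct successor contributions + join point contributions
= 19 + 24 = 43

43


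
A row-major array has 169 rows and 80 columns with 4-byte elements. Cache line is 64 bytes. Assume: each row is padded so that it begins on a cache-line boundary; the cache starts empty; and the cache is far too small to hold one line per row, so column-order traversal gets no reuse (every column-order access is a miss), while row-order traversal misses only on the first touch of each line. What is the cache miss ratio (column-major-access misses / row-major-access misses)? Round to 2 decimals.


Each row occupies 80 * 4 = 320 bytes and starts on a line boundary, so it spans ceil(320 / 64) = 5 cache lines.
Row-major traversal misses (one per line touched): 169 * ceil(80 * 4 / 64) = 845
Column-major traversal misses (no reuse, every access misses): 169 * 80 = 13520
Ratio = 13520 / 845 = 16.0

16.0


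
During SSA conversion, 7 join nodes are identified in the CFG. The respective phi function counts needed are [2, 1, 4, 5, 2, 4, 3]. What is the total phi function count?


Total phi functions = sum of phi functions at each join node
= 2 + 1 + 4 + 5 + 2 + 4 + 3 = 21

21


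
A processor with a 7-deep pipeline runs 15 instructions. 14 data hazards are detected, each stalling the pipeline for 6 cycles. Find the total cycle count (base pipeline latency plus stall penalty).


Base cycles = 7 + 15 - 1 = 21
Total stalls = 14 * 6 = 84
Total = 21 + 84 = 105

105


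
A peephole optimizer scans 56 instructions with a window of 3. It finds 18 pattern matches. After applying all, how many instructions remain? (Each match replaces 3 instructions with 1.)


Each match removes 2 instructions.
Total removed = 18 * 2 = 36
Remaining = 56 - 36 = 20

20


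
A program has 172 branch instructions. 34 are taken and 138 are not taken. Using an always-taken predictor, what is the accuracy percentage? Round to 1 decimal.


Predictor: always-taken
Correct predictions = 34
Accuracy = 34 / 172 * 100 = 19.8%

19.8


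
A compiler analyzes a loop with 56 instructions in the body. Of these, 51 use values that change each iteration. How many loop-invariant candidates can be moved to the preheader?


Invariant candidates = total - loop-dependent
= 56 - 51 = 5

5


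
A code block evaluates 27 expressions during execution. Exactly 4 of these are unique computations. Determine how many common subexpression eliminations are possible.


CSE count = total expressions - unique expressions
= 27 - 4 = 23

23


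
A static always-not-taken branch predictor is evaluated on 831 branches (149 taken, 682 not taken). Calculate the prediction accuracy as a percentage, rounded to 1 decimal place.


Predictor: always-not-taken
Correct predictions = 682
Accuracy = 682 / 831 * 100 = 82.1%

82.1


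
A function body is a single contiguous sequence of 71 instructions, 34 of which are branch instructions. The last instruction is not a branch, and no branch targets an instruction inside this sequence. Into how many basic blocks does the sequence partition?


With no in-sequence branch targets, the leaders are the first instruction plus the instruction after each branch.
Number of basic blocks = branches + 1
= 34 + 1 = 35

35


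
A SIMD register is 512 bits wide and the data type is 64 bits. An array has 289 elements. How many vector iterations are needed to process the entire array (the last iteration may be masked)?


Width = 512 / 64 = 8 elements per vector op
Iterations = ceil(289 / 8) = 37

37


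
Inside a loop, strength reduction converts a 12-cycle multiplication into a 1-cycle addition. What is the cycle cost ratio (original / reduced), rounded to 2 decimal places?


Ratio = mult_cost / add_cost = 12 / 1 = 12.0

12.0


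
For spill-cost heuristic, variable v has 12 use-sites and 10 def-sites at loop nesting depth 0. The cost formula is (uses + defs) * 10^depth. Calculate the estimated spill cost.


uses + defs = 12 + 10 = 22
10^0 = 1
Spill cost = 22 * 1 = 22

22


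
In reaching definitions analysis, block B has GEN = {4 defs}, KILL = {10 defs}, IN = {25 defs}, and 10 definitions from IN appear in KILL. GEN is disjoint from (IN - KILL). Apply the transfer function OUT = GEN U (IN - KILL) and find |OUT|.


IN - KILL: 25 - 10 = 15 surviving definitions
OUT = GEN + surviving = 4 + 15 = 19

19


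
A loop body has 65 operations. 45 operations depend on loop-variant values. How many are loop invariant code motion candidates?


Invariant candidates = total - loop-dependent
= 65 - 45 = 20

20


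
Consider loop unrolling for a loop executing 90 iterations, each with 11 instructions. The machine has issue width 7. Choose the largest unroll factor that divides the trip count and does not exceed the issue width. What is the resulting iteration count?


Largest divisor of 90 <= 7 is 6
New iterations = 90 / 6 = 15

15


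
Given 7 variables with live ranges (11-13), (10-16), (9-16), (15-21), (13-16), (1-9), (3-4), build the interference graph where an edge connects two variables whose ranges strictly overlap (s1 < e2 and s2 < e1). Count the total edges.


Check all pairs for overlapping intervals.
Two intervals (s1,e1) and (s2,e2) overlap if s1 < e2 and s2 < e1.
v0 (11-13) vs v1..v6: overlaps v1, v2 -> 2
v1 (10-16) vs v2..v6: overlaps v2, v3, v4 -> 3
v2 (9-16) vs v3..v6: overlaps v3, v4 -> 2
v3 (15-21) vs v4..v6: overlaps v4 -> 1
v4 (13-16) vs v5..v6: overlaps none -> 0
v5 (1-9) vs v6: overlaps v6 -> 1
Total overlapping pairs = 2 + 3 + 2 + 1 + 0 + 1 = 9

9


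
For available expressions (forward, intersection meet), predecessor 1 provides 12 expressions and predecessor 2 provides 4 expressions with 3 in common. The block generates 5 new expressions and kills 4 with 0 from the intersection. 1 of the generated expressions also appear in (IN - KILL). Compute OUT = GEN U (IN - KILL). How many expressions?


IN = intersection of predecessors = 3
IN - KILL = 3 - 0 = 3
|OUT| = |GEN| + |IN - KILL| - |GEN ∩ (IN - KILL)| = 5 + 3 - 1 = 7

7


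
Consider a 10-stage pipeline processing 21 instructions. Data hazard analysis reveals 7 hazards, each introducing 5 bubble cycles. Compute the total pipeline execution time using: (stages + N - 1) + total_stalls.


Base cycles = 10 + 21 - 1 = 30
Total stalls = 7 * 5 = 35
Total = 30 + 35 = 65

65


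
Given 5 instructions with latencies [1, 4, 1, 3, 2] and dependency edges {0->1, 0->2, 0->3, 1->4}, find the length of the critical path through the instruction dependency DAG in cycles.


Compute longest path through dependency graph: dist(Ik) = max over predecessors of dist + latency(Ik).
dist(I0) = latency 1 = 1
dist(I1) = dist(I0) + 4 = 1 + 4 = 5
dist(I2) = dist(I0) + 1 = 1 + 1 = 2
dist(I3) = dist(I0) + 3 = 1 + 3 = 4
dist(I4) = dist(I1) + 2 = 5 + 2 = 7
Critical path = max dist = 7

7


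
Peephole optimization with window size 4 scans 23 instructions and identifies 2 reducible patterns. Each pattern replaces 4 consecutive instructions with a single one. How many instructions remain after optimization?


Each match removes 3 instructions.
Total removed = 2 * 3 = 6
Remaining = 23 - 6 = 17

17


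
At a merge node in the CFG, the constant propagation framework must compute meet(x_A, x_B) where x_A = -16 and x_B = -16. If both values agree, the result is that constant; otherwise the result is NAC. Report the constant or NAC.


Meet operation: if both paths give the same constant, result is that constant; if they differ, result is NAC (not-a-constant).
Path A: -16, Path B: -16 -> equal
Result: constant -> -16

-16


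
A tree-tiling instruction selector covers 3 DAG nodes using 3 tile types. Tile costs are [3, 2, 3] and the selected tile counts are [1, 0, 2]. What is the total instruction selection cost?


Total cost = sum(count_i * cost_i)
= 1*3 + 0*2 + 2*3
= 9

9


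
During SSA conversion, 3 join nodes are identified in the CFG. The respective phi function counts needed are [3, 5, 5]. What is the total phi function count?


Total phi functions = sum of phi functions at each join node
= 3 + 5 + 5 = 13

13


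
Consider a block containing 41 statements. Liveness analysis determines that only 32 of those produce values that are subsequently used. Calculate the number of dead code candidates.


Dead code = total statements - live definitions
= 41 - 32 = 9

9


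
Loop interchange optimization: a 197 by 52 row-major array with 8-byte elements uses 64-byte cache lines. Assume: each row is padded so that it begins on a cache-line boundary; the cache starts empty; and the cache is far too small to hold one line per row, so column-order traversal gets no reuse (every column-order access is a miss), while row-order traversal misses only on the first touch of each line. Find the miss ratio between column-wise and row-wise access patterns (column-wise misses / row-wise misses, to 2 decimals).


Each row occupies 52 * 8 = 416 bytes and starts on a line boundary, so it spans ceil(416 / 64) = 7 cache lines.
Row-major traversal misses (one per line touched): 197 * ceil(52 * 8 / 64) = 1379
Column-major traversal misses (no reuse, every access misses): 197 * 52 = 10244
Ratio = 10244 / 1379 = 7.43

7.43


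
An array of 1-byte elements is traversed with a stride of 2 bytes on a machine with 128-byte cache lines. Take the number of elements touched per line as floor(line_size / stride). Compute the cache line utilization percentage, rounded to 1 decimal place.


Elements per cache line = floor(128 / 2) = 64
Bytes used = 64 * 1 = 64
Utilization = 64 / 128 * 100 = 50.0%

50.0


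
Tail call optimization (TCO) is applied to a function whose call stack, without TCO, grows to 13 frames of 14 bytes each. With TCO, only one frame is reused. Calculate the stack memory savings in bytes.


Without TCO: 13 * 14 = 182 bytes
With TCO: reuse 1 frame = 14 bytes
Savings = 182 - 14 = 168

168


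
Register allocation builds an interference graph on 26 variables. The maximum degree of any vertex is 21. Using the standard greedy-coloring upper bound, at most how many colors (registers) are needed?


Greedy coloring never needs more than (max_degree + 1) colors: when coloring a vertex, at most max_degree neighbors are already colored.
Upper bound = 21 + 1 = 22

22


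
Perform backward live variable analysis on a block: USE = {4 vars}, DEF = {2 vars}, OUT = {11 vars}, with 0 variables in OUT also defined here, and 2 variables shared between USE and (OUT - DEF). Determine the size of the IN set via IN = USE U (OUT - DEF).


OUT - DEF: 11 - 0 = 11
|IN| = |USE| + |OUT - DEF| - |USE ∩ (OUT - DEF)| = 4 + 11 - 2 = 13

13


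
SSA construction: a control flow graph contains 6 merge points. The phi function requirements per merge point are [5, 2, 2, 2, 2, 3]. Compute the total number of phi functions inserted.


Total phi functions = sum of phi functions at each join node
= 5 + 2 + 2 + 2 + 2 + 3 = 16

16


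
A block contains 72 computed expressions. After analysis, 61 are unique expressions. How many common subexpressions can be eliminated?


CSE count = total expressions - unique expressions
= 72 - 61 = 11

11


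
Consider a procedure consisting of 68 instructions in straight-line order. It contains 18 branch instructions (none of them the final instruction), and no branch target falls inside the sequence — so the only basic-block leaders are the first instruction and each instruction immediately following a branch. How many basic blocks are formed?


With no in-sequence branch targets, the leaders are the first instruction plus the instruction after each branch.
Number of basic blocks = branches + 1
= 18 + 1 = 19

19


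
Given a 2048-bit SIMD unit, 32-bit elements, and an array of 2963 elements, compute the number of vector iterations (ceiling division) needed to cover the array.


Width = 2048 / 32 = 64 elements per vector op
Iterations = ceil(2963 / 64) = 47

47


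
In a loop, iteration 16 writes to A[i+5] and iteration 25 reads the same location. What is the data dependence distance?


Distance = read iteration - write iteration
= 25 - 16 = 9

9


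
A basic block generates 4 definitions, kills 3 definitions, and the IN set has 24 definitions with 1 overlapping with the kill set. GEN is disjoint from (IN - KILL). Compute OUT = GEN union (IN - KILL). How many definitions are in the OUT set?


IN - KILL: 24 - 1 = 23 surviving definitions
OUT = GEN + surviving = 4 + 23 = 27

27


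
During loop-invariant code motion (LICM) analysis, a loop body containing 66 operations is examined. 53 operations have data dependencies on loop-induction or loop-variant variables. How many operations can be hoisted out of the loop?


Invariant candidates = total - loop-dependent
= 66 - 53 = 13

13


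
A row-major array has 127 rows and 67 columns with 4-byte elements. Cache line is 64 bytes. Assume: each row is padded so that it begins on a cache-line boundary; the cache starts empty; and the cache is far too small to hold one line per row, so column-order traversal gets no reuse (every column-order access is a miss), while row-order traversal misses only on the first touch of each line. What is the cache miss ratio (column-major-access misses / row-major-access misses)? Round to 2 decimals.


Each row occupies 67 * 4 = 268 bytes and starts on a line boundary, so it spans ceil(268 / 64) = 5 cache lines.
Row-major traversal misses (one per line touched): 127 * ceil(67 * 4 / 64) = 635
Column-major traversal misses (no reuse, every access misses): 127 * 67 = 8509
Ratio = 8509 / 635 = 13.4

13.4


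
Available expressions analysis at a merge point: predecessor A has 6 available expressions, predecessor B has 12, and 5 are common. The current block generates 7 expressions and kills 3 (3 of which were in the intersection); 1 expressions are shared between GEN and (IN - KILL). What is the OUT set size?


IN = intersection of predecessors = 5
IN - KILL = 5 - 3 = 2
|OUT| = |GEN| + |IN - KILL| - |GEN ∩ (IN - KILL)| = 7 + 2 - 1 = 8

8


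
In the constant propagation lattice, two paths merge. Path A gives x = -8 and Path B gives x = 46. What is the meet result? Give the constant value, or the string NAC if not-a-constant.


Meet operation: if both paths give the same constant, result is that constant; if they differ, result is NAC (not-a-constant).
Path A: -8, Path B: 46 -> differ
Result: not-a-constant -> NAC

NAC


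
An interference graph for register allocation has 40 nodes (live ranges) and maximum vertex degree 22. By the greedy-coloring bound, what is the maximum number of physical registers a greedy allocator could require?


Greedy coloring never needs more than (max_degree + 1) colors: when coloring a vertex, at most max_degree neighbors are already colored.
Upper bound = 22 + 1 = 23

23


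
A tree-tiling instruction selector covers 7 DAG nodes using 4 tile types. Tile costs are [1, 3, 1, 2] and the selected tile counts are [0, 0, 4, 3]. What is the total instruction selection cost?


Total cost = sum(count_i * cost_i)
= 0*1 + 0*3 + 4*1 + 3*2
= 10

10


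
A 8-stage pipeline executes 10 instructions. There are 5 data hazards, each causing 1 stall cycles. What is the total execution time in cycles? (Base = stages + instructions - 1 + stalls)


Base cycles = 8 + 10 - 1 = 17
Total stalls = 5 * 1 = 5
Total = 17 + 5 = 22

22


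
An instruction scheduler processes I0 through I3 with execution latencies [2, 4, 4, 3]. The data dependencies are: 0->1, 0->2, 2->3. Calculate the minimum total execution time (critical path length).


Compute longest path through dependency graph: dist(Ik) = max over predecessors of dist + latency(Ik).
dist(I0) = latency 2 = 2
dist(I1) = dist(I0) + 4 = 2 + 4 = 6
dist(I2) = dist(I0) + 4 = 2 + 4 = 6
dist(I3) = dist(I2) + 3 = 6 + 3 = 9
Critical path = max dist = 9

9


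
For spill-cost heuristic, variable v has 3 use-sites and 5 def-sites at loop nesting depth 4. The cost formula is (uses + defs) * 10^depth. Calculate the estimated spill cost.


uses + defs = 3 + 5 = 8
10^4 = 10000
Spill cost = 8 * 10000 = 80000

80000


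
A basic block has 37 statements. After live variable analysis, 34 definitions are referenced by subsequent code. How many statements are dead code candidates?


Dead code = total statements - live definitions
= 37 - 34 = 3

3


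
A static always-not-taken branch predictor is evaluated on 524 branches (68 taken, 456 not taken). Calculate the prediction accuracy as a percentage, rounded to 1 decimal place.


Predictor: always-not-taken
Correct predictions = 456
Accuracy = 456 / 524 * 100 = 87.0%

87.0


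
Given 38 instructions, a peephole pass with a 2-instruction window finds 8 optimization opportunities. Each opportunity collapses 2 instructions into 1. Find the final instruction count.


Each match removes 1 instructions.
Total removed = 8 * 1 = 8
Remaining = 38 - 8 = 30

30


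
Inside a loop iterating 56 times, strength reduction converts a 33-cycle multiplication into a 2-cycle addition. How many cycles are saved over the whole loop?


Per-iteration saving = 33 - 2 = 31
Total saved = 56 * 31 = 1736

1736


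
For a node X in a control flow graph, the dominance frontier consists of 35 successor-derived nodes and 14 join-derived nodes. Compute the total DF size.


DF(X) = direct successor contributions + join point contributions
= 35 + 14 = 49

49


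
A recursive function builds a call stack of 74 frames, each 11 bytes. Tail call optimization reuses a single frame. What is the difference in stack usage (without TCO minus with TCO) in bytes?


Without TCO: 74 * 11 = 814 bytes
With TCO: reuse 1 frame = 11 bytes
Savings = 814 - 11 = 803

803


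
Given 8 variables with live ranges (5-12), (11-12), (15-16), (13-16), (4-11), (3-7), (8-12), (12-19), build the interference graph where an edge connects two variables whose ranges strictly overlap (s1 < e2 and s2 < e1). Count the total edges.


Check all pairs for overlapping intervals.
Two intervals (s1,e1) and (s2,e2) overlap if s1 < e2 and s2 < e1.
v0 (5-12) vs v1..v7: overlaps v1, v4, v5, v6 -> 4
v1 (11-12) vs v2..v7: overlaps v6 -> 1
v2 (15-16) vs v3..v7: overlaps v3, v7 -> 2
v3 (13-16) vs v4..v7: overlaps v7 -> 1
v4 (4-11) vs v5..v7: overlaps v5, v6 -> 2
v5 (3-7) vs v6..v7: overlaps none -> 0
v6 (8-12) vs v7: overlaps none -> 0
Total overlapping pairs = 4 + 1 + 2 + 1 + 2 + 0 + 0 = 10

10


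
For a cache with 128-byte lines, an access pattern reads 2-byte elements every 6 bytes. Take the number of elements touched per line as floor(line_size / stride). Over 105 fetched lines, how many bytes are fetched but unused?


Elements per line = floor(128 / 6) = 21
Bytes used per line = 21 * 2 = 42
Wasted per line = 128 - 42 = 86
Total wasted = 86 * 105 = 9030

9030


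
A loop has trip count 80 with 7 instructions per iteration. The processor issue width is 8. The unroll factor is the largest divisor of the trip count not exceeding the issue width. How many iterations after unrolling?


Largest divisor of 80 <= 8 is 8
New iterations = 80 / 8 = 10

10


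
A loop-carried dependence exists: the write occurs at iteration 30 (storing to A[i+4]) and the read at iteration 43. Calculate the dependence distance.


Distance = read iteration - write iteration
= 43 - 30 = 13

13


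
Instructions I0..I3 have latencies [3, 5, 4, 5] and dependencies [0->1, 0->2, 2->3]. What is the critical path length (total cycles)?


Compute longest path through dependency graph: dist(Ik) = max over predecessors of dist + latency(Ik).
dist(I0) = latency 3 = 3
dist(I1) = dist(I0) + 5 = 3 + 5 = 8
dist(I2) = dist(I0) + 4 = 3 + 4 = 7
dist(I3) = dist(I2) + 5 = 7 + 5 = 12
Critical path = max dist = 12

12


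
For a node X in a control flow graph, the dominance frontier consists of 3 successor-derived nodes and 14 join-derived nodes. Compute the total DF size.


DF(X) = direct successor contributions + join point contributions
= 3 + 14 = 17

17


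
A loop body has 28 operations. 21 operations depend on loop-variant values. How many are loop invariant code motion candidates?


Invariant candidates = total - loop-dependent
= 28 - 21 = 7

7


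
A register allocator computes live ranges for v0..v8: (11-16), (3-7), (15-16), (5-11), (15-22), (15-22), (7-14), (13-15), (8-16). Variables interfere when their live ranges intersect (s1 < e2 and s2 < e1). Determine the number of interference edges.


Check all pairs for overlapping intervals.
Two intervals (s1,e1) and (s2,e2) overlap if s1 < e2 and s2 < e1.
v0 (11-16) vs v1..v8: overlaps v2, v4, v5, v6, v7, v8 -> 6
v1 (3-7) vs v2..v8: overlaps v3 -> 1
v2 (15-16) vs v3..v8: overlaps v4, v5, v8 -> 3
v3 (5-11) vs v4..v8: overlaps v6, v8 -> 2
v4 (15-22) vs v5..v8: overlaps v5, v8 -> 2
v5 (15-22) vs v6..v8: overlaps v8 -> 1
v6 (7-14) vs v7..v8: overlaps v7, v8 -> 2
v7 (13-15) vs v8: overlaps v8 -> 1
Total overlapping pairs = 6 + 1 + 3 + 2 + 2 + 1 + 2 + 1 = 18

18


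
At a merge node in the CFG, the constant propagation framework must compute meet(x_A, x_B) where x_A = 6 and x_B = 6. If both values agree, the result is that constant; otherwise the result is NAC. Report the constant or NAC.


Meet operation: if both paths give the same constant, result is that constant; if they differ, result is NAC (not-a-constant).
Path A: 6, Path B: 6 -> equal
Result: constant -> 6

6


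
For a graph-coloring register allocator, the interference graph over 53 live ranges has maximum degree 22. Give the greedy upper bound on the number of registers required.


Greedy coloring never needs more than (max_degree + 1) colors: when coloring a vertex, at most max_degree neighbors are already colored.
Upper bound = 22 + 1 = 23

23


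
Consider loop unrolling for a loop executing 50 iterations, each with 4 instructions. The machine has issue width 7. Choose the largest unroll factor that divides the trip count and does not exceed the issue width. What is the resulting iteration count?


Largest divisor of 50 <= 7 is 5
New iterations = 50 / 5 = 10

10


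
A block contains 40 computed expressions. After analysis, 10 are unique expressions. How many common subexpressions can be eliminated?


CSE count = total expressions - unique expressions
= 40 - 10 = 30

30


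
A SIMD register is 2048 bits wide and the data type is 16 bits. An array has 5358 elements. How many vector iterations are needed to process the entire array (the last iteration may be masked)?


Width = 2048 / 16 = 128 elements per vector op
Iterations = ceil(5358 / 128) = 42

42


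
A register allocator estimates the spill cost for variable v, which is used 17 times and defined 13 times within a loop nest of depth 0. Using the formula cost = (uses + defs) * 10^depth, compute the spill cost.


uses + defs = 17 + 13 = 30
10^0 = 1
Spill cost = 30 * 1 = 30

30


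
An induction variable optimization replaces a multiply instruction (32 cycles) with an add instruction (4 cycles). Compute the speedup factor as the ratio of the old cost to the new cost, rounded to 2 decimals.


Ratio = mult_cost / add_cost = 32 / 4 = 8.0

8.0


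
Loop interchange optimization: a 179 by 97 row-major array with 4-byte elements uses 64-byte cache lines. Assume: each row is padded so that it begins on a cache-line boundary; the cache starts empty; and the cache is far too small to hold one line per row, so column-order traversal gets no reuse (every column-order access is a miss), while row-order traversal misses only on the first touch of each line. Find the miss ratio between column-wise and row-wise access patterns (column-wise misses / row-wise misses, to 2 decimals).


Each row occupies 97 * 4 = 388 bytes and starts on a line boundary, so it spans ceil(388 / 64) = 7 cache lines.
Row-major traversal misses (one per line touched): 179 * ceil(97 * 4 / 64) = 1253
Column-major traversal misses (no reuse, every access misses): 179 * 97 = 17363
Ratio = 17363 / 1253 = 13.86

13.86


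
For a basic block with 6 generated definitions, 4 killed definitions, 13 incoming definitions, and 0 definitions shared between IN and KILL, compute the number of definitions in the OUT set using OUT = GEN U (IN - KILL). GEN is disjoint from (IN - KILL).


IN - KILL: 13 - 0 = 13 surviving definitions
OUT = GEN + surviving = 6 + 13 = 19

19


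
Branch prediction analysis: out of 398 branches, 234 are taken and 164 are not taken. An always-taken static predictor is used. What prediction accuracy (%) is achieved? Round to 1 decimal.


Predictor: always-taken
Correct predictions = 234
Accuracy = 234 / 398 * 100 = 58.8%

58.8


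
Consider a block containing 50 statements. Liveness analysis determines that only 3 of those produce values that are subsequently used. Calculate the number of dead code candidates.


Dead code = total statements - live definitions
= 50 - 3 = 47

47


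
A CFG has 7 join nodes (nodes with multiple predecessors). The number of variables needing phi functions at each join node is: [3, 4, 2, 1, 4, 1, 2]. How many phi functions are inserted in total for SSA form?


Total phi functions = sum of phi functions at each join node
= 3 + 4 + 2 + 1 + 4 + 1 + 2 = 17

17


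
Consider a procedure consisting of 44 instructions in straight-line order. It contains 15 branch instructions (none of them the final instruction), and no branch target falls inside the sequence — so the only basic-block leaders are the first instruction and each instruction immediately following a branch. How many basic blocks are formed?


With no in-sequence branch targets, the leaders are the first instruction plus the instruction after each branch.
Number of basic blocks = branches + 1
= 15 + 1 = 16

16


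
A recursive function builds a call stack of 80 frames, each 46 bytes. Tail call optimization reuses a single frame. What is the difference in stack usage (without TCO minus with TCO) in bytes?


Without TCO: 80 * 46 = 3680 bytes
With TCO: reuse 1 frame = 46 bytes
Savings = 3680 - 46 = 3634

3634


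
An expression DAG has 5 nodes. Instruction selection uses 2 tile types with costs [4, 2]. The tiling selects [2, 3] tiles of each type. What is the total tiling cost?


Total cost = sum(count_i * cost_i)
= 2*4 + 3*2
= 14

14


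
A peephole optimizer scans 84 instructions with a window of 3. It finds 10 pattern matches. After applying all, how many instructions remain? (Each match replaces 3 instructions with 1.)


Each match removes 2 instructions.
Total removed = 10 * 2 = 20
Remaining = 84 - 20 = 64

64


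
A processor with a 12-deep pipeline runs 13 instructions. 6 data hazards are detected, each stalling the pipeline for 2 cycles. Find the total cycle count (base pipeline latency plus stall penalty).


Base cycles = 12 + 13 - 1 = 24
Total stalls = 6 * 2 = 12
Total = 24 + 12 = 36

36


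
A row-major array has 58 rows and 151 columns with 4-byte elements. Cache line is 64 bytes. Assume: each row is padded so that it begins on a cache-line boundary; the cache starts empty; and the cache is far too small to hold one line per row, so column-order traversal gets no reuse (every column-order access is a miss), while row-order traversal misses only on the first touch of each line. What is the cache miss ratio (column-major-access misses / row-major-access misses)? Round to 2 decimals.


Each row occupies 151 * 4 = 604 bytes and starts on a line boundary, so it spans ceil(604 / 64) = 10 cache lines.
Row-major traversal misses (one per line touched): 58 * ceil(151 * 4 / 64) = 580
Column-major traversal misses (no reuse, every access misses): 58 * 151 = 8758
Ratio = 8758 / 580 = 15.1

15.1
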